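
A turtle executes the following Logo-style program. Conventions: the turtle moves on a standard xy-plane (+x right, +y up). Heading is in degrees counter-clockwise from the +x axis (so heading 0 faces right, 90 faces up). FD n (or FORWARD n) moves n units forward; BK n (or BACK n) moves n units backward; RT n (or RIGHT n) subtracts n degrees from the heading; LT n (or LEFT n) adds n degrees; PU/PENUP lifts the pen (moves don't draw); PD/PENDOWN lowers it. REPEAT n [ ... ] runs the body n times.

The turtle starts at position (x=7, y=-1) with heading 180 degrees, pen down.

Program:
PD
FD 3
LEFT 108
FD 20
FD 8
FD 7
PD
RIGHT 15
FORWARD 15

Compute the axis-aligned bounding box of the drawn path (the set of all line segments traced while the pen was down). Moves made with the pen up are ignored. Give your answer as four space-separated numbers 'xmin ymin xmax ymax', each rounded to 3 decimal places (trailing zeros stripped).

Answer: 4 -49.266 15.601 -1

Derivation:
Executing turtle program step by step:
Start: pos=(7,-1), heading=180, pen down
PD: pen down
FD 3: (7,-1) -> (4,-1) [heading=180, draw]
LT 108: heading 180 -> 288
FD 20: (4,-1) -> (10.18,-20.021) [heading=288, draw]
FD 8: (10.18,-20.021) -> (12.652,-27.63) [heading=288, draw]
FD 7: (12.652,-27.63) -> (14.816,-34.287) [heading=288, draw]
PD: pen down
RT 15: heading 288 -> 273
FD 15: (14.816,-34.287) -> (15.601,-49.266) [heading=273, draw]
Final: pos=(15.601,-49.266), heading=273, 5 segment(s) drawn

Segment endpoints: x in {4, 7, 10.18, 12.652, 14.816, 15.601}, y in {-49.266, -34.287, -27.63, -20.021, -1, -1}
xmin=4, ymin=-49.266, xmax=15.601, ymax=-1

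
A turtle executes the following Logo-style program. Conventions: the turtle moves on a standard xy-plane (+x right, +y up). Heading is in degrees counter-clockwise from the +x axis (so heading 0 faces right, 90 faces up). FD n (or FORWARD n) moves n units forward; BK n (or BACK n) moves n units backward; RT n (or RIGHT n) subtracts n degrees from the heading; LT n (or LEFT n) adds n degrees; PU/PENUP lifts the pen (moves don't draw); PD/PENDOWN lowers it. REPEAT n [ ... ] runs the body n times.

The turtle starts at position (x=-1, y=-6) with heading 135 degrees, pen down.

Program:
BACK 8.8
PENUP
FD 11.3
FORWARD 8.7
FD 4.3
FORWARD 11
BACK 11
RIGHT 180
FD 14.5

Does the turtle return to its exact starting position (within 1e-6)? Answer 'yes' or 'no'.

Executing turtle program step by step:
Start: pos=(-1,-6), heading=135, pen down
BK 8.8: (-1,-6) -> (5.223,-12.223) [heading=135, draw]
PU: pen up
FD 11.3: (5.223,-12.223) -> (-2.768,-4.232) [heading=135, move]
FD 8.7: (-2.768,-4.232) -> (-8.92,1.92) [heading=135, move]
FD 4.3: (-8.92,1.92) -> (-11.96,4.96) [heading=135, move]
FD 11: (-11.96,4.96) -> (-19.738,12.738) [heading=135, move]
BK 11: (-19.738,12.738) -> (-11.96,4.96) [heading=135, move]
RT 180: heading 135 -> 315
FD 14.5: (-11.96,4.96) -> (-1.707,-5.293) [heading=315, move]
Final: pos=(-1.707,-5.293), heading=315, 1 segment(s) drawn

Start position: (-1, -6)
Final position: (-1.707, -5.293)
Distance = 1; >= 1e-6 -> NOT closed

Answer: no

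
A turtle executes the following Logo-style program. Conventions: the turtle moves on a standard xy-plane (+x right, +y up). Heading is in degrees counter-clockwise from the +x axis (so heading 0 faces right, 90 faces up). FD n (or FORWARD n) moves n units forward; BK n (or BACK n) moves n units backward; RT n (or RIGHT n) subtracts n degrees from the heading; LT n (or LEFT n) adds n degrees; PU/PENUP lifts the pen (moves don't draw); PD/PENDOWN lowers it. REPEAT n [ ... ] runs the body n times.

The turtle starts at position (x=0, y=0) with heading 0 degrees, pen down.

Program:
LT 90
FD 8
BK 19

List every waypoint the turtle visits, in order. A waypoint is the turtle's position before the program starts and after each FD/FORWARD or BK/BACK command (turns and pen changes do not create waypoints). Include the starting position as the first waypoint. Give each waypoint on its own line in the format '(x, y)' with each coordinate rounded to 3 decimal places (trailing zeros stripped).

Executing turtle program step by step:
Start: pos=(0,0), heading=0, pen down
LT 90: heading 0 -> 90
FD 8: (0,0) -> (0,8) [heading=90, draw]
BK 19: (0,8) -> (0,-11) [heading=90, draw]
Final: pos=(0,-11), heading=90, 2 segment(s) drawn
Waypoints (3 total):
(0, 0)
(0, 8)
(0, -11)

Answer: (0, 0)
(0, 8)
(0, -11)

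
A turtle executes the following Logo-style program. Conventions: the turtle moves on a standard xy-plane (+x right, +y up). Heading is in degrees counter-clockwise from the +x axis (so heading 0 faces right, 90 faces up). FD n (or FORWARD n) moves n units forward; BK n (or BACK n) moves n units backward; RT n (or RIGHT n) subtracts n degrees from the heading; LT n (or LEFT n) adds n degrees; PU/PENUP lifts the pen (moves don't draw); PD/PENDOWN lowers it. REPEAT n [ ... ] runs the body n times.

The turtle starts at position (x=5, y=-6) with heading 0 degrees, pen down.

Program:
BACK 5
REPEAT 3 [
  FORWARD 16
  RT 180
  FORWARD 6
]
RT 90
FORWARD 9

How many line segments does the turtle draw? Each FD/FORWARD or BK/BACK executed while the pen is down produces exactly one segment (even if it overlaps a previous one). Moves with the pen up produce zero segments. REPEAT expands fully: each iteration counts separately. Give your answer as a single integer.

Executing turtle program step by step:
Start: pos=(5,-6), heading=0, pen down
BK 5: (5,-6) -> (0,-6) [heading=0, draw]
REPEAT 3 [
  -- iteration 1/3 --
  FD 16: (0,-6) -> (16,-6) [heading=0, draw]
  RT 180: heading 0 -> 180
  FD 6: (16,-6) -> (10,-6) [heading=180, draw]
  -- iteration 2/3 --
  FD 16: (10,-6) -> (-6,-6) [heading=180, draw]
  RT 180: heading 180 -> 0
  FD 6: (-6,-6) -> (0,-6) [heading=0, draw]
  -- iteration 3/3 --
  FD 16: (0,-6) -> (16,-6) [heading=0, draw]
  RT 180: heading 0 -> 180
  FD 6: (16,-6) -> (10,-6) [heading=180, draw]
]
RT 90: heading 180 -> 90
FD 9: (10,-6) -> (10,3) [heading=90, draw]
Final: pos=(10,3), heading=90, 8 segment(s) drawn
Segments drawn: 8

Answer: 8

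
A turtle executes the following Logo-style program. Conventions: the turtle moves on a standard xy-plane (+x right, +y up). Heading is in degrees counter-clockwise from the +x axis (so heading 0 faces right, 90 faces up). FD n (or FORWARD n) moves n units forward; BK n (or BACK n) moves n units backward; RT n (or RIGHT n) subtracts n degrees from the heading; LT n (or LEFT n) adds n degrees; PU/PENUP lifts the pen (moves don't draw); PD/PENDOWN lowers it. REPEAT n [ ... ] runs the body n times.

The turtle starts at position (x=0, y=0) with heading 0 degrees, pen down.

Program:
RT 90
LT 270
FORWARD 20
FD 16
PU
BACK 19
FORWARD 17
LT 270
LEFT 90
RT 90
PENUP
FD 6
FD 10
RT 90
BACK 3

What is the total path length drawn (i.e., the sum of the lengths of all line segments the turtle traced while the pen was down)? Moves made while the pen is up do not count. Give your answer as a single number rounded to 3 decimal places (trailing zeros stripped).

Answer: 36

Derivation:
Executing turtle program step by step:
Start: pos=(0,0), heading=0, pen down
RT 90: heading 0 -> 270
LT 270: heading 270 -> 180
FD 20: (0,0) -> (-20,0) [heading=180, draw]
FD 16: (-20,0) -> (-36,0) [heading=180, draw]
PU: pen up
BK 19: (-36,0) -> (-17,0) [heading=180, move]
FD 17: (-17,0) -> (-34,0) [heading=180, move]
LT 270: heading 180 -> 90
LT 90: heading 90 -> 180
RT 90: heading 180 -> 90
PU: pen up
FD 6: (-34,0) -> (-34,6) [heading=90, move]
FD 10: (-34,6) -> (-34,16) [heading=90, move]
RT 90: heading 90 -> 0
BK 3: (-34,16) -> (-37,16) [heading=0, move]
Final: pos=(-37,16), heading=0, 2 segment(s) drawn

Segment lengths:
  seg 1: (0,0) -> (-20,0), length = 20
  seg 2: (-20,0) -> (-36,0), length = 16
Total = 36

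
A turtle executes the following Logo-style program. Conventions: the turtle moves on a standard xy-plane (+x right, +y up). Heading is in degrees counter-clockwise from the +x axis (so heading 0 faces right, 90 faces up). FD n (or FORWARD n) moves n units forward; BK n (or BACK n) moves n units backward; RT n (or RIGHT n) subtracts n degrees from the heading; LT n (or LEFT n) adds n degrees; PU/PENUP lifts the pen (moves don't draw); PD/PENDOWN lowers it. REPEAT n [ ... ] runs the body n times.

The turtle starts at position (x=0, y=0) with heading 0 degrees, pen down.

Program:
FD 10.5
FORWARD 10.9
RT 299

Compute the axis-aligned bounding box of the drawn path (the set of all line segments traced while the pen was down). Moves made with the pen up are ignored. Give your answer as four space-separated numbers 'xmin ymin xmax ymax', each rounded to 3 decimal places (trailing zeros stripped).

Answer: 0 0 21.4 0

Derivation:
Executing turtle program step by step:
Start: pos=(0,0), heading=0, pen down
FD 10.5: (0,0) -> (10.5,0) [heading=0, draw]
FD 10.9: (10.5,0) -> (21.4,0) [heading=0, draw]
RT 299: heading 0 -> 61
Final: pos=(21.4,0), heading=61, 2 segment(s) drawn

Segment endpoints: x in {0, 10.5, 21.4}, y in {0}
xmin=0, ymin=0, xmax=21.4, ymax=0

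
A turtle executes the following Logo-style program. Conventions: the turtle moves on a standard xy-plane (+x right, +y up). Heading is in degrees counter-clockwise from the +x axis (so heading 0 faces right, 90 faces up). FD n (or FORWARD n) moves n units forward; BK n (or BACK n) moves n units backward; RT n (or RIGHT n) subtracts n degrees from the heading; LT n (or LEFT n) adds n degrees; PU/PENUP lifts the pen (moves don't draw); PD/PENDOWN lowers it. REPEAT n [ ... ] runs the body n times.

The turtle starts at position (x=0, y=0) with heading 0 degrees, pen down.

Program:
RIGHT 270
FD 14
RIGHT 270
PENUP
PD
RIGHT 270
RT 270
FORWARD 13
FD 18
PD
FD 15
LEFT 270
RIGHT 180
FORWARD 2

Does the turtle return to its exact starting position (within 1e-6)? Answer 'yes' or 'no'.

Answer: no

Derivation:
Executing turtle program step by step:
Start: pos=(0,0), heading=0, pen down
RT 270: heading 0 -> 90
FD 14: (0,0) -> (0,14) [heading=90, draw]
RT 270: heading 90 -> 180
PU: pen up
PD: pen down
RT 270: heading 180 -> 270
RT 270: heading 270 -> 0
FD 13: (0,14) -> (13,14) [heading=0, draw]
FD 18: (13,14) -> (31,14) [heading=0, draw]
PD: pen down
FD 15: (31,14) -> (46,14) [heading=0, draw]
LT 270: heading 0 -> 270
RT 180: heading 270 -> 90
FD 2: (46,14) -> (46,16) [heading=90, draw]
Final: pos=(46,16), heading=90, 5 segment(s) drawn

Start position: (0, 0)
Final position: (46, 16)
Distance = 48.703; >= 1e-6 -> NOT closed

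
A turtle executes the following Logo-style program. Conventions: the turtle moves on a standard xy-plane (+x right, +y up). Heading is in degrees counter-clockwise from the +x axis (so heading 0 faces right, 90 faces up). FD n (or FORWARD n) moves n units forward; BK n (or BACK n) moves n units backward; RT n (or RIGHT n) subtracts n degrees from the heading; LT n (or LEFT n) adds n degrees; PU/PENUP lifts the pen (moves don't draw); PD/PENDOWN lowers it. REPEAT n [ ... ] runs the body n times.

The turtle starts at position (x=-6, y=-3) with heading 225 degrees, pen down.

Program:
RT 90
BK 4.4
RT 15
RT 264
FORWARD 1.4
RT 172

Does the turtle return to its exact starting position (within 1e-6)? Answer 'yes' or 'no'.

Executing turtle program step by step:
Start: pos=(-6,-3), heading=225, pen down
RT 90: heading 225 -> 135
BK 4.4: (-6,-3) -> (-2.889,-6.111) [heading=135, draw]
RT 15: heading 135 -> 120
RT 264: heading 120 -> 216
FD 1.4: (-2.889,-6.111) -> (-4.021,-6.934) [heading=216, draw]
RT 172: heading 216 -> 44
Final: pos=(-4.021,-6.934), heading=44, 2 segment(s) drawn

Start position: (-6, -3)
Final position: (-4.021, -6.934)
Distance = 4.404; >= 1e-6 -> NOT closed

Answer: no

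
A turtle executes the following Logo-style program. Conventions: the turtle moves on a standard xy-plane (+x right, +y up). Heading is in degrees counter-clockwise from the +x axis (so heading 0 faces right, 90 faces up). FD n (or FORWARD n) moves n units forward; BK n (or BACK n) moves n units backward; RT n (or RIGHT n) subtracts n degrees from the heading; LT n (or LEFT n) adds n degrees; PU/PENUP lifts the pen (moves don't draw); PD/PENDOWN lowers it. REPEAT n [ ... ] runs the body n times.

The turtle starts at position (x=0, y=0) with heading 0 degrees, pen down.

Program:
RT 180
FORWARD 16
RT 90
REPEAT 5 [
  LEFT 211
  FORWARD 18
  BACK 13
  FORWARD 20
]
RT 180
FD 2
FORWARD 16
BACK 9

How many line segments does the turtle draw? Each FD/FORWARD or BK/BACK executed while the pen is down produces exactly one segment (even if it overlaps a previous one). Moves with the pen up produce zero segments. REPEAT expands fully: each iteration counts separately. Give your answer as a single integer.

Answer: 19

Derivation:
Executing turtle program step by step:
Start: pos=(0,0), heading=0, pen down
RT 180: heading 0 -> 180
FD 16: (0,0) -> (-16,0) [heading=180, draw]
RT 90: heading 180 -> 90
REPEAT 5 [
  -- iteration 1/5 --
  LT 211: heading 90 -> 301
  FD 18: (-16,0) -> (-6.729,-15.429) [heading=301, draw]
  BK 13: (-6.729,-15.429) -> (-13.425,-4.286) [heading=301, draw]
  FD 20: (-13.425,-4.286) -> (-3.124,-21.429) [heading=301, draw]
  -- iteration 2/5 --
  LT 211: heading 301 -> 152
  FD 18: (-3.124,-21.429) -> (-19.017,-12.979) [heading=152, draw]
  BK 13: (-19.017,-12.979) -> (-7.539,-19.082) [heading=152, draw]
  FD 20: (-7.539,-19.082) -> (-25.198,-9.692) [heading=152, draw]
  -- iteration 3/5 --
  LT 211: heading 152 -> 3
  FD 18: (-25.198,-9.692) -> (-7.222,-8.75) [heading=3, draw]
  BK 13: (-7.222,-8.75) -> (-20.205,-9.431) [heading=3, draw]
  FD 20: (-20.205,-9.431) -> (-0.232,-8.384) [heading=3, draw]
  -- iteration 4/5 --
  LT 211: heading 3 -> 214
  FD 18: (-0.232,-8.384) -> (-15.155,-18.449) [heading=214, draw]
  BK 13: (-15.155,-18.449) -> (-4.377,-11.18) [heading=214, draw]
  FD 20: (-4.377,-11.18) -> (-20.958,-22.364) [heading=214, draw]
  -- iteration 5/5 --
  LT 211: heading 214 -> 65
  FD 18: (-20.958,-22.364) -> (-13.351,-6.05) [heading=65, draw]
  BK 13: (-13.351,-6.05) -> (-18.845,-17.832) [heading=65, draw]
  FD 20: (-18.845,-17.832) -> (-10.392,0.294) [heading=65, draw]
]
RT 180: heading 65 -> 245
FD 2: (-10.392,0.294) -> (-11.238,-1.519) [heading=245, draw]
FD 16: (-11.238,-1.519) -> (-18,-16.02) [heading=245, draw]
BK 9: (-18,-16.02) -> (-14.196,-7.863) [heading=245, draw]
Final: pos=(-14.196,-7.863), heading=245, 19 segment(s) drawn
Segments drawn: 19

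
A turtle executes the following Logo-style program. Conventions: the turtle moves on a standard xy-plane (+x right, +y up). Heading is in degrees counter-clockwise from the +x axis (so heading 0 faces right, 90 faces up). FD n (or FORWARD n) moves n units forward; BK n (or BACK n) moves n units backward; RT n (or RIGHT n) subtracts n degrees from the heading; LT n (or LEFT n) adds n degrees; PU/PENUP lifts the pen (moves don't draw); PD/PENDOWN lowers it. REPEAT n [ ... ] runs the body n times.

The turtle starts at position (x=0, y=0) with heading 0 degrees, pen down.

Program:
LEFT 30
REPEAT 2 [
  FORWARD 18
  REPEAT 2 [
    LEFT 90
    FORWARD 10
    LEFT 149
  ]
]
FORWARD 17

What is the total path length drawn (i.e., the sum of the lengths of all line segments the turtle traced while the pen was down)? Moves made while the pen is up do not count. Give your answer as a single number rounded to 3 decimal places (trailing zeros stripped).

Executing turtle program step by step:
Start: pos=(0,0), heading=0, pen down
LT 30: heading 0 -> 30
REPEAT 2 [
  -- iteration 1/2 --
  FD 18: (0,0) -> (15.588,9) [heading=30, draw]
  REPEAT 2 [
    -- iteration 1/2 --
    LT 90: heading 30 -> 120
    FD 10: (15.588,9) -> (10.588,17.66) [heading=120, draw]
    LT 149: heading 120 -> 269
    -- iteration 2/2 --
    LT 90: heading 269 -> 359
    FD 10: (10.588,17.66) -> (20.587,17.486) [heading=359, draw]
    LT 149: heading 359 -> 148
  ]
  -- iteration 2/2 --
  FD 18: (20.587,17.486) -> (5.322,27.024) [heading=148, draw]
  REPEAT 2 [
    -- iteration 1/2 --
    LT 90: heading 148 -> 238
    FD 10: (5.322,27.024) -> (0.023,18.544) [heading=238, draw]
    LT 149: heading 238 -> 27
    -- iteration 2/2 --
    LT 90: heading 27 -> 117
    FD 10: (0.023,18.544) -> (-4.517,27.454) [heading=117, draw]
    LT 149: heading 117 -> 266
  ]
]
FD 17: (-4.517,27.454) -> (-5.703,10.495) [heading=266, draw]
Final: pos=(-5.703,10.495), heading=266, 7 segment(s) drawn

Segment lengths:
  seg 1: (0,0) -> (15.588,9), length = 18
  seg 2: (15.588,9) -> (10.588,17.66), length = 10
  seg 3: (10.588,17.66) -> (20.587,17.486), length = 10
  seg 4: (20.587,17.486) -> (5.322,27.024), length = 18
  seg 5: (5.322,27.024) -> (0.023,18.544), length = 10
  seg 6: (0.023,18.544) -> (-4.517,27.454), length = 10
  seg 7: (-4.517,27.454) -> (-5.703,10.495), length = 17
Total = 93

Answer: 93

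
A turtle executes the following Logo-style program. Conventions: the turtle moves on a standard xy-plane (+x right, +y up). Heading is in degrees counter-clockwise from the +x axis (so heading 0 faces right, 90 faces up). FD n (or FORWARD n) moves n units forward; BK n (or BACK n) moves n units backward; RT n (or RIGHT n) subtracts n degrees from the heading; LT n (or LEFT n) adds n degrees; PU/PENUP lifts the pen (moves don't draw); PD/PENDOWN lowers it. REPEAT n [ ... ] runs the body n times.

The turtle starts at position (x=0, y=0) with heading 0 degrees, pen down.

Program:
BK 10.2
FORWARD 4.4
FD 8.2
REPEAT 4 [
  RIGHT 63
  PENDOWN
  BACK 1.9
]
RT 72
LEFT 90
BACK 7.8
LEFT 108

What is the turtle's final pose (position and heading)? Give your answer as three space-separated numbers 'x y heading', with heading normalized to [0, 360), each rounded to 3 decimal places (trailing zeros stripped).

Answer: 9.703 -5.185 234

Derivation:
Executing turtle program step by step:
Start: pos=(0,0), heading=0, pen down
BK 10.2: (0,0) -> (-10.2,0) [heading=0, draw]
FD 4.4: (-10.2,0) -> (-5.8,0) [heading=0, draw]
FD 8.2: (-5.8,0) -> (2.4,0) [heading=0, draw]
REPEAT 4 [
  -- iteration 1/4 --
  RT 63: heading 0 -> 297
  PD: pen down
  BK 1.9: (2.4,0) -> (1.537,1.693) [heading=297, draw]
  -- iteration 2/4 --
  RT 63: heading 297 -> 234
  PD: pen down
  BK 1.9: (1.537,1.693) -> (2.654,3.23) [heading=234, draw]
  -- iteration 3/4 --
  RT 63: heading 234 -> 171
  PD: pen down
  BK 1.9: (2.654,3.23) -> (4.531,2.933) [heading=171, draw]
  -- iteration 4/4 --
  RT 63: heading 171 -> 108
  PD: pen down
  BK 1.9: (4.531,2.933) -> (5.118,1.126) [heading=108, draw]
]
RT 72: heading 108 -> 36
LT 90: heading 36 -> 126
BK 7.8: (5.118,1.126) -> (9.703,-5.185) [heading=126, draw]
LT 108: heading 126 -> 234
Final: pos=(9.703,-5.185), heading=234, 8 segment(s) drawn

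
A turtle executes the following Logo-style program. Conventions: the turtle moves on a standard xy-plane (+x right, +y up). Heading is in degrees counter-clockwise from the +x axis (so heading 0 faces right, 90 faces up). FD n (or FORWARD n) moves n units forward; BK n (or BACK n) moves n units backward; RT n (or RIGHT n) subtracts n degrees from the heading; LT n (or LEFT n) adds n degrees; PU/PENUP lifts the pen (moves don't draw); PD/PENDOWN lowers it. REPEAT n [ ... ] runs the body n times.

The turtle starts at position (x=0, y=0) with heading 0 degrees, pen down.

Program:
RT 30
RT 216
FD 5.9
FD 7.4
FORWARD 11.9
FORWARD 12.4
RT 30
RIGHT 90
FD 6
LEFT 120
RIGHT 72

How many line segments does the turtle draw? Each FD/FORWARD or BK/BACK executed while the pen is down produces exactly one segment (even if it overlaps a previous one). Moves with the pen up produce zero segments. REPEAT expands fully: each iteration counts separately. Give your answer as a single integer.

Executing turtle program step by step:
Start: pos=(0,0), heading=0, pen down
RT 30: heading 0 -> 330
RT 216: heading 330 -> 114
FD 5.9: (0,0) -> (-2.4,5.39) [heading=114, draw]
FD 7.4: (-2.4,5.39) -> (-5.41,12.15) [heading=114, draw]
FD 11.9: (-5.41,12.15) -> (-10.25,23.021) [heading=114, draw]
FD 12.4: (-10.25,23.021) -> (-15.293,34.349) [heading=114, draw]
RT 30: heading 114 -> 84
RT 90: heading 84 -> 354
FD 6: (-15.293,34.349) -> (-9.326,33.722) [heading=354, draw]
LT 120: heading 354 -> 114
RT 72: heading 114 -> 42
Final: pos=(-9.326,33.722), heading=42, 5 segment(s) drawn
Segments drawn: 5

Answer: 5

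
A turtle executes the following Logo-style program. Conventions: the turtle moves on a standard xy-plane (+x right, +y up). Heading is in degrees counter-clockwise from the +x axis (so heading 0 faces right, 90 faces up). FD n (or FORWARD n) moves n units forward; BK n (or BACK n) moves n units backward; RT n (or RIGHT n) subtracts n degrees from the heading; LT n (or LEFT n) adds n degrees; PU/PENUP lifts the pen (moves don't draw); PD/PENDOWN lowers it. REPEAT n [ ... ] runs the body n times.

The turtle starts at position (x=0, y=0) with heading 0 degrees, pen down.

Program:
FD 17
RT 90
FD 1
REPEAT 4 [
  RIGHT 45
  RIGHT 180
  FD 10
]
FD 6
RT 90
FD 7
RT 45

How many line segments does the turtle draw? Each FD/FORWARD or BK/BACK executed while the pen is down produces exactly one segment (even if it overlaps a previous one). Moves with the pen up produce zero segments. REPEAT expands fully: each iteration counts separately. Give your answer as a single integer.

Executing turtle program step by step:
Start: pos=(0,0), heading=0, pen down
FD 17: (0,0) -> (17,0) [heading=0, draw]
RT 90: heading 0 -> 270
FD 1: (17,0) -> (17,-1) [heading=270, draw]
REPEAT 4 [
  -- iteration 1/4 --
  RT 45: heading 270 -> 225
  RT 180: heading 225 -> 45
  FD 10: (17,-1) -> (24.071,6.071) [heading=45, draw]
  -- iteration 2/4 --
  RT 45: heading 45 -> 0
  RT 180: heading 0 -> 180
  FD 10: (24.071,6.071) -> (14.071,6.071) [heading=180, draw]
  -- iteration 3/4 --
  RT 45: heading 180 -> 135
  RT 180: heading 135 -> 315
  FD 10: (14.071,6.071) -> (21.142,-1) [heading=315, draw]
  -- iteration 4/4 --
  RT 45: heading 315 -> 270
  RT 180: heading 270 -> 90
  FD 10: (21.142,-1) -> (21.142,9) [heading=90, draw]
]
FD 6: (21.142,9) -> (21.142,15) [heading=90, draw]
RT 90: heading 90 -> 0
FD 7: (21.142,15) -> (28.142,15) [heading=0, draw]
RT 45: heading 0 -> 315
Final: pos=(28.142,15), heading=315, 8 segment(s) drawn
Segments drawn: 8

Answer: 8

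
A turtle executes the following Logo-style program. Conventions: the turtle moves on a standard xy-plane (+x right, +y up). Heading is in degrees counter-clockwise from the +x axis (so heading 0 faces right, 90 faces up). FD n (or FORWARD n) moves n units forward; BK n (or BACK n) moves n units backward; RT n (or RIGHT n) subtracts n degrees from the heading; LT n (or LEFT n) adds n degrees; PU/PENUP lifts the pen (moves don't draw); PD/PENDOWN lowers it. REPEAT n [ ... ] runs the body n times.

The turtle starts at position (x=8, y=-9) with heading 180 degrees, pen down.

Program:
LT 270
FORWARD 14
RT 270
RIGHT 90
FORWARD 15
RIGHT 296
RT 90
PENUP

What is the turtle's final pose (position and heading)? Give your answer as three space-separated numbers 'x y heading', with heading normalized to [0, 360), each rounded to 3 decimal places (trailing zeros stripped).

Answer: 8 20 64

Derivation:
Executing turtle program step by step:
Start: pos=(8,-9), heading=180, pen down
LT 270: heading 180 -> 90
FD 14: (8,-9) -> (8,5) [heading=90, draw]
RT 270: heading 90 -> 180
RT 90: heading 180 -> 90
FD 15: (8,5) -> (8,20) [heading=90, draw]
RT 296: heading 90 -> 154
RT 90: heading 154 -> 64
PU: pen up
Final: pos=(8,20), heading=64, 2 segment(s) drawn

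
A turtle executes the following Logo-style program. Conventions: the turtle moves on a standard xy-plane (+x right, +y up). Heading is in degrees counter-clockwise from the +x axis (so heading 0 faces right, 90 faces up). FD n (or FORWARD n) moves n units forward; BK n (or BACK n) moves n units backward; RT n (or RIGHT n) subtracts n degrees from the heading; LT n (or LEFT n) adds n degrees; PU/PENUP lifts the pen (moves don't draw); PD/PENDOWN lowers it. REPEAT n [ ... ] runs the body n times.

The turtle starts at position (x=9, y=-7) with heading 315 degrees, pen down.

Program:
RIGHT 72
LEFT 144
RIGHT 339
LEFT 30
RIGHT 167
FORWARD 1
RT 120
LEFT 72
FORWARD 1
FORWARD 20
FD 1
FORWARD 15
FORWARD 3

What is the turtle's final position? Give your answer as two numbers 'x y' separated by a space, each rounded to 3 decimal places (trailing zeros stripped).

Executing turtle program step by step:
Start: pos=(9,-7), heading=315, pen down
RT 72: heading 315 -> 243
LT 144: heading 243 -> 27
RT 339: heading 27 -> 48
LT 30: heading 48 -> 78
RT 167: heading 78 -> 271
FD 1: (9,-7) -> (9.017,-8) [heading=271, draw]
RT 120: heading 271 -> 151
LT 72: heading 151 -> 223
FD 1: (9.017,-8) -> (8.286,-8.682) [heading=223, draw]
FD 20: (8.286,-8.682) -> (-6.341,-22.322) [heading=223, draw]
FD 1: (-6.341,-22.322) -> (-7.072,-23.004) [heading=223, draw]
FD 15: (-7.072,-23.004) -> (-18.043,-33.234) [heading=223, draw]
FD 3: (-18.043,-33.234) -> (-20.237,-35.28) [heading=223, draw]
Final: pos=(-20.237,-35.28), heading=223, 6 segment(s) drawn

Answer: -20.237 -35.28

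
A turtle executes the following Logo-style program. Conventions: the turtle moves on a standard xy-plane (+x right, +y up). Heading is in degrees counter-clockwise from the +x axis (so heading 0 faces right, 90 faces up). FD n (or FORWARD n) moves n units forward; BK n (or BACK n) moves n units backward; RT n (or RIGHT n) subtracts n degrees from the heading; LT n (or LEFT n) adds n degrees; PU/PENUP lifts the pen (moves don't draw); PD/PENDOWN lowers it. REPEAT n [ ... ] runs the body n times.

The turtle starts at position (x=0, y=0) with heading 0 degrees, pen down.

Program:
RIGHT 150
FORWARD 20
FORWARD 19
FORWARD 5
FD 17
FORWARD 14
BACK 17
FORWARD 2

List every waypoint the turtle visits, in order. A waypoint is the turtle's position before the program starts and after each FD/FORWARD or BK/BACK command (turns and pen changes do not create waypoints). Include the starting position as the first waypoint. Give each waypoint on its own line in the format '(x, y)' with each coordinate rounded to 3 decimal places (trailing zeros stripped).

Answer: (0, 0)
(-17.321, -10)
(-33.775, -19.5)
(-38.105, -22)
(-52.828, -30.5)
(-64.952, -37.5)
(-50.229, -29)
(-51.962, -30)

Derivation:
Executing turtle program step by step:
Start: pos=(0,0), heading=0, pen down
RT 150: heading 0 -> 210
FD 20: (0,0) -> (-17.321,-10) [heading=210, draw]
FD 19: (-17.321,-10) -> (-33.775,-19.5) [heading=210, draw]
FD 5: (-33.775,-19.5) -> (-38.105,-22) [heading=210, draw]
FD 17: (-38.105,-22) -> (-52.828,-30.5) [heading=210, draw]
FD 14: (-52.828,-30.5) -> (-64.952,-37.5) [heading=210, draw]
BK 17: (-64.952,-37.5) -> (-50.229,-29) [heading=210, draw]
FD 2: (-50.229,-29) -> (-51.962,-30) [heading=210, draw]
Final: pos=(-51.962,-30), heading=210, 7 segment(s) drawn
Waypoints (8 total):
(0, 0)
(-17.321, -10)
(-33.775, -19.5)
(-38.105, -22)
(-52.828, -30.5)
(-64.952, -37.5)
(-50.229, -29)
(-51.962, -30)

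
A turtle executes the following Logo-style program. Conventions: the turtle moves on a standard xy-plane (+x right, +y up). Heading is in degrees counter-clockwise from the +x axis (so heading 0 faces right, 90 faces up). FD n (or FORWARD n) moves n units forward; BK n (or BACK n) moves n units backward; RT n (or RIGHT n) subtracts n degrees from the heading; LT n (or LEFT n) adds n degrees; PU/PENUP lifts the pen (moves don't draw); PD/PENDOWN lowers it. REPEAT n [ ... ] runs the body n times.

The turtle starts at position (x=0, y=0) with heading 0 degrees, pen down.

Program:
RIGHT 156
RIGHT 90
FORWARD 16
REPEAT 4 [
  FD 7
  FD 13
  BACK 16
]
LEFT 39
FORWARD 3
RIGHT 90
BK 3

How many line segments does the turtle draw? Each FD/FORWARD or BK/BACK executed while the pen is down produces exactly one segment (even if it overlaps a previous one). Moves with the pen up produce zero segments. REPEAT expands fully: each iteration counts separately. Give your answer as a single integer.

Answer: 15

Derivation:
Executing turtle program step by step:
Start: pos=(0,0), heading=0, pen down
RT 156: heading 0 -> 204
RT 90: heading 204 -> 114
FD 16: (0,0) -> (-6.508,14.617) [heading=114, draw]
REPEAT 4 [
  -- iteration 1/4 --
  FD 7: (-6.508,14.617) -> (-9.355,21.012) [heading=114, draw]
  FD 13: (-9.355,21.012) -> (-14.643,32.888) [heading=114, draw]
  BK 16: (-14.643,32.888) -> (-8.135,18.271) [heading=114, draw]
  -- iteration 2/4 --
  FD 7: (-8.135,18.271) -> (-10.982,24.666) [heading=114, draw]
  FD 13: (-10.982,24.666) -> (-16.269,36.542) [heading=114, draw]
  BK 16: (-16.269,36.542) -> (-9.762,21.925) [heading=114, draw]
  -- iteration 3/4 --
  FD 7: (-9.762,21.925) -> (-12.609,28.32) [heading=114, draw]
  FD 13: (-12.609,28.32) -> (-17.896,40.196) [heading=114, draw]
  BK 16: (-17.896,40.196) -> (-11.389,25.579) [heading=114, draw]
  -- iteration 4/4 --
  FD 7: (-11.389,25.579) -> (-14.236,31.974) [heading=114, draw]
  FD 13: (-14.236,31.974) -> (-19.523,43.85) [heading=114, draw]
  BK 16: (-19.523,43.85) -> (-13.016,29.233) [heading=114, draw]
]
LT 39: heading 114 -> 153
FD 3: (-13.016,29.233) -> (-15.689,30.595) [heading=153, draw]
RT 90: heading 153 -> 63
BK 3: (-15.689,30.595) -> (-17.051,27.922) [heading=63, draw]
Final: pos=(-17.051,27.922), heading=63, 15 segment(s) drawn
Segments drawn: 15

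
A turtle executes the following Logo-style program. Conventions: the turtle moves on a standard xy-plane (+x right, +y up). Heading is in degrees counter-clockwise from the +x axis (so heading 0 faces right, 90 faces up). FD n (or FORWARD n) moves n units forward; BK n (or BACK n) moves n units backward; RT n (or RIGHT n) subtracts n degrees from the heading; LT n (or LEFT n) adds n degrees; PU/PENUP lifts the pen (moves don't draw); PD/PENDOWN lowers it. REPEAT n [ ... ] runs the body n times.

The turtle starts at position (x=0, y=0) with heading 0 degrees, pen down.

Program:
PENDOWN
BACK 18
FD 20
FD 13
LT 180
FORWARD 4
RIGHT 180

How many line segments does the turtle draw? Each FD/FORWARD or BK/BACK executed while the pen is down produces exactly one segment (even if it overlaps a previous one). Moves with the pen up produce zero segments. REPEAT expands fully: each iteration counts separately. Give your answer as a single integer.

Executing turtle program step by step:
Start: pos=(0,0), heading=0, pen down
PD: pen down
BK 18: (0,0) -> (-18,0) [heading=0, draw]
FD 20: (-18,0) -> (2,0) [heading=0, draw]
FD 13: (2,0) -> (15,0) [heading=0, draw]
LT 180: heading 0 -> 180
FD 4: (15,0) -> (11,0) [heading=180, draw]
RT 180: heading 180 -> 0
Final: pos=(11,0), heading=0, 4 segment(s) drawn
Segments drawn: 4

Answer: 4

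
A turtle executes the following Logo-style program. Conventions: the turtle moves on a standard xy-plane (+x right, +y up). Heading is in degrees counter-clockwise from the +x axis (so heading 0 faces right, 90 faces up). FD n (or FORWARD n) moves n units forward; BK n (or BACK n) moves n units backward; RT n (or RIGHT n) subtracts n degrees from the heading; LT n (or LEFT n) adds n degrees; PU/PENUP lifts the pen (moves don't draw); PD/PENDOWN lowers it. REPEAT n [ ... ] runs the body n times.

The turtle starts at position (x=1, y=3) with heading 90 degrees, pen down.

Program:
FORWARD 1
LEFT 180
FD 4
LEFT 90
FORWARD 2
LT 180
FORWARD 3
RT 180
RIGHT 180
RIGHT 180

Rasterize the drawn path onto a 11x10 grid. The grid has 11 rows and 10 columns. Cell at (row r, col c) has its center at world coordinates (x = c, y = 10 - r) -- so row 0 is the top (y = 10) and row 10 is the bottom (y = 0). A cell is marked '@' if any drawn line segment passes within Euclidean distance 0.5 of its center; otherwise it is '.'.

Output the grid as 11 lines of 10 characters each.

Answer: ..........
..........
..........
..........
..........
..........
.@........
.@........
.@........
.@........
@@@@......

Derivation:
Segment 0: (1,3) -> (1,4)
Segment 1: (1,4) -> (1,0)
Segment 2: (1,0) -> (3,-0)
Segment 3: (3,-0) -> (-0,0)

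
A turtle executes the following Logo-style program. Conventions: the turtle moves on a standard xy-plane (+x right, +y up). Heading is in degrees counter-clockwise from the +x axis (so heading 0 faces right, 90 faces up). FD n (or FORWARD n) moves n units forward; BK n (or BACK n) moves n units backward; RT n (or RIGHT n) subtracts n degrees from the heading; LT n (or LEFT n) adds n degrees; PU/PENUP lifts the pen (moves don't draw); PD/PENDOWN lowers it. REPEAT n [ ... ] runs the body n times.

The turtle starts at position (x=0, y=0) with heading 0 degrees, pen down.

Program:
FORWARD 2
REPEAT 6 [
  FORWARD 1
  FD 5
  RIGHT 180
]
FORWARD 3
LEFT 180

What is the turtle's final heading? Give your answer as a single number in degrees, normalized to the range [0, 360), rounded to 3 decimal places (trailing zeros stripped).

Executing turtle program step by step:
Start: pos=(0,0), heading=0, pen down
FD 2: (0,0) -> (2,0) [heading=0, draw]
REPEAT 6 [
  -- iteration 1/6 --
  FD 1: (2,0) -> (3,0) [heading=0, draw]
  FD 5: (3,0) -> (8,0) [heading=0, draw]
  RT 180: heading 0 -> 180
  -- iteration 2/6 --
  FD 1: (8,0) -> (7,0) [heading=180, draw]
  FD 5: (7,0) -> (2,0) [heading=180, draw]
  RT 180: heading 180 -> 0
  -- iteration 3/6 --
  FD 1: (2,0) -> (3,0) [heading=0, draw]
  FD 5: (3,0) -> (8,0) [heading=0, draw]
  RT 180: heading 0 -> 180
  -- iteration 4/6 --
  FD 1: (8,0) -> (7,0) [heading=180, draw]
  FD 5: (7,0) -> (2,0) [heading=180, draw]
  RT 180: heading 180 -> 0
  -- iteration 5/6 --
  FD 1: (2,0) -> (3,0) [heading=0, draw]
  FD 5: (3,0) -> (8,0) [heading=0, draw]
  RT 180: heading 0 -> 180
  -- iteration 6/6 --
  FD 1: (8,0) -> (7,0) [heading=180, draw]
  FD 5: (7,0) -> (2,0) [heading=180, draw]
  RT 180: heading 180 -> 0
]
FD 3: (2,0) -> (5,0) [heading=0, draw]
LT 180: heading 0 -> 180
Final: pos=(5,0), heading=180, 14 segment(s) drawn

Answer: 180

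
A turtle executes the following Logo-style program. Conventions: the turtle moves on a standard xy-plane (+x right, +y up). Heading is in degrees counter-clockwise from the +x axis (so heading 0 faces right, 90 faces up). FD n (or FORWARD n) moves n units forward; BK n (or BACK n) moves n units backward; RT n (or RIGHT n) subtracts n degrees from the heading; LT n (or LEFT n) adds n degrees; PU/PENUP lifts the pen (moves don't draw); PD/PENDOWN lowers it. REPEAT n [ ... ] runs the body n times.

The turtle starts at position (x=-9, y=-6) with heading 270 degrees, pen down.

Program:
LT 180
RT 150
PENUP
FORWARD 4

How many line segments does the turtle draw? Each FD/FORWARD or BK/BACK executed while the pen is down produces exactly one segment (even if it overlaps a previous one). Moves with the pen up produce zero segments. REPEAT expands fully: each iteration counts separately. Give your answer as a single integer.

Answer: 0

Derivation:
Executing turtle program step by step:
Start: pos=(-9,-6), heading=270, pen down
LT 180: heading 270 -> 90
RT 150: heading 90 -> 300
PU: pen up
FD 4: (-9,-6) -> (-7,-9.464) [heading=300, move]
Final: pos=(-7,-9.464), heading=300, 0 segment(s) drawn
Segments drawn: 0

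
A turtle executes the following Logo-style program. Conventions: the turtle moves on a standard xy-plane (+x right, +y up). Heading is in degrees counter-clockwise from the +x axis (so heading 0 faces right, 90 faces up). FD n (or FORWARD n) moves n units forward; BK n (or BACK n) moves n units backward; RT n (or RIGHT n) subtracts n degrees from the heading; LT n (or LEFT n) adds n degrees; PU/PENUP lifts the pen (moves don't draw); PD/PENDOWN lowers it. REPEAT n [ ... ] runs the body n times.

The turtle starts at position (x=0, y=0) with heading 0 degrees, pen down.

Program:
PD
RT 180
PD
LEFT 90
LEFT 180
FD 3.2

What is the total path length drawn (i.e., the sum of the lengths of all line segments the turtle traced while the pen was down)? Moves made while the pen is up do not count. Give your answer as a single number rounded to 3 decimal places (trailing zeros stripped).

Answer: 3.2

Derivation:
Executing turtle program step by step:
Start: pos=(0,0), heading=0, pen down
PD: pen down
RT 180: heading 0 -> 180
PD: pen down
LT 90: heading 180 -> 270
LT 180: heading 270 -> 90
FD 3.2: (0,0) -> (0,3.2) [heading=90, draw]
Final: pos=(0,3.2), heading=90, 1 segment(s) drawn

Segment lengths:
  seg 1: (0,0) -> (0,3.2), length = 3.2
Total = 3.2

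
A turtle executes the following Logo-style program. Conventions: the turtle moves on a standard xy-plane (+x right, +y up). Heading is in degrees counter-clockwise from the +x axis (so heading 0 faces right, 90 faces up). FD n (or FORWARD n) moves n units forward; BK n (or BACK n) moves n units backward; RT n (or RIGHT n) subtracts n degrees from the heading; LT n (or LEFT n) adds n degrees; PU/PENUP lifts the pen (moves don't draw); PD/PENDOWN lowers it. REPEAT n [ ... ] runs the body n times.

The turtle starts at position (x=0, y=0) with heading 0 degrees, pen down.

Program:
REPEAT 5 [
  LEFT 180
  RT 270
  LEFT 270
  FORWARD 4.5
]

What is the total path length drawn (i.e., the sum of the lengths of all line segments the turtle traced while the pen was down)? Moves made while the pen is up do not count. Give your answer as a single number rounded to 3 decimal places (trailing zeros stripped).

Executing turtle program step by step:
Start: pos=(0,0), heading=0, pen down
REPEAT 5 [
  -- iteration 1/5 --
  LT 180: heading 0 -> 180
  RT 270: heading 180 -> 270
  LT 270: heading 270 -> 180
  FD 4.5: (0,0) -> (-4.5,0) [heading=180, draw]
  -- iteration 2/5 --
  LT 180: heading 180 -> 0
  RT 270: heading 0 -> 90
  LT 270: heading 90 -> 0
  FD 4.5: (-4.5,0) -> (0,0) [heading=0, draw]
  -- iteration 3/5 --
  LT 180: heading 0 -> 180
  RT 270: heading 180 -> 270
  LT 270: heading 270 -> 180
  FD 4.5: (0,0) -> (-4.5,0) [heading=180, draw]
  -- iteration 4/5 --
  LT 180: heading 180 -> 0
  RT 270: heading 0 -> 90
  LT 270: heading 90 -> 0
  FD 4.5: (-4.5,0) -> (0,0) [heading=0, draw]
  -- iteration 5/5 --
  LT 180: heading 0 -> 180
  RT 270: heading 180 -> 270
  LT 270: heading 270 -> 180
  FD 4.5: (0,0) -> (-4.5,0) [heading=180, draw]
]
Final: pos=(-4.5,0), heading=180, 5 segment(s) drawn

Segment lengths:
  seg 1: (0,0) -> (-4.5,0), length = 4.5
  seg 2: (-4.5,0) -> (0,0), length = 4.5
  seg 3: (0,0) -> (-4.5,0), length = 4.5
  seg 4: (-4.5,0) -> (0,0), length = 4.5
  seg 5: (0,0) -> (-4.5,0), length = 4.5
Total = 22.5

Answer: 22.5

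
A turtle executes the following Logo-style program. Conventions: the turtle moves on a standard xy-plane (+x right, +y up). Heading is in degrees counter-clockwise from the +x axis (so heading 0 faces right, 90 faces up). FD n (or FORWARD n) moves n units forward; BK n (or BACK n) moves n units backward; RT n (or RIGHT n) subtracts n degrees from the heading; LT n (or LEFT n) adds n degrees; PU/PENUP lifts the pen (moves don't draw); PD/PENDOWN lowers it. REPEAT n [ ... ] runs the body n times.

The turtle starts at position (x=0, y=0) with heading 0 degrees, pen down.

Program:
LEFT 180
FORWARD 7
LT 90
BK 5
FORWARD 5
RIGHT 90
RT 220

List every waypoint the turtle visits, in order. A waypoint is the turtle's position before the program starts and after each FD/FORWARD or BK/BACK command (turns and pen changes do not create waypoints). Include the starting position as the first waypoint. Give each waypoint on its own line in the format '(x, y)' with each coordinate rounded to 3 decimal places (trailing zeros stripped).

Answer: (0, 0)
(-7, 0)
(-7, 5)
(-7, 0)

Derivation:
Executing turtle program step by step:
Start: pos=(0,0), heading=0, pen down
LT 180: heading 0 -> 180
FD 7: (0,0) -> (-7,0) [heading=180, draw]
LT 90: heading 180 -> 270
BK 5: (-7,0) -> (-7,5) [heading=270, draw]
FD 5: (-7,5) -> (-7,0) [heading=270, draw]
RT 90: heading 270 -> 180
RT 220: heading 180 -> 320
Final: pos=(-7,0), heading=320, 3 segment(s) drawn
Waypoints (4 total):
(0, 0)
(-7, 0)
(-7, 5)
(-7, 0)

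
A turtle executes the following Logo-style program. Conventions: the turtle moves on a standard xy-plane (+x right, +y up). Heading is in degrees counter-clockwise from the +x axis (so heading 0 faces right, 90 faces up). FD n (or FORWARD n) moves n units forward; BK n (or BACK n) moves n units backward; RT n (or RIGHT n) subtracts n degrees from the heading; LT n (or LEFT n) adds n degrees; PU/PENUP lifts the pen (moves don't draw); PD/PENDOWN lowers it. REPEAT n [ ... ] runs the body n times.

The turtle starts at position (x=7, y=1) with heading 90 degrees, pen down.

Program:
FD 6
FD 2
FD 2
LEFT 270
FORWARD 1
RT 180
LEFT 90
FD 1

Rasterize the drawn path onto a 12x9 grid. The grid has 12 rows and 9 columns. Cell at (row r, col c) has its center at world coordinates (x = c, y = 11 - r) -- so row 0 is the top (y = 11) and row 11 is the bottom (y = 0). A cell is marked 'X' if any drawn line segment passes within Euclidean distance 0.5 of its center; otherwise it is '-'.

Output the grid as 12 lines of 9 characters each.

Segment 0: (7,1) -> (7,7)
Segment 1: (7,7) -> (7,9)
Segment 2: (7,9) -> (7,11)
Segment 3: (7,11) -> (8,11)
Segment 4: (8,11) -> (8,10)

Answer: -------XX
-------XX
-------X-
-------X-
-------X-
-------X-
-------X-
-------X-
-------X-
-------X-
-------X-
---------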